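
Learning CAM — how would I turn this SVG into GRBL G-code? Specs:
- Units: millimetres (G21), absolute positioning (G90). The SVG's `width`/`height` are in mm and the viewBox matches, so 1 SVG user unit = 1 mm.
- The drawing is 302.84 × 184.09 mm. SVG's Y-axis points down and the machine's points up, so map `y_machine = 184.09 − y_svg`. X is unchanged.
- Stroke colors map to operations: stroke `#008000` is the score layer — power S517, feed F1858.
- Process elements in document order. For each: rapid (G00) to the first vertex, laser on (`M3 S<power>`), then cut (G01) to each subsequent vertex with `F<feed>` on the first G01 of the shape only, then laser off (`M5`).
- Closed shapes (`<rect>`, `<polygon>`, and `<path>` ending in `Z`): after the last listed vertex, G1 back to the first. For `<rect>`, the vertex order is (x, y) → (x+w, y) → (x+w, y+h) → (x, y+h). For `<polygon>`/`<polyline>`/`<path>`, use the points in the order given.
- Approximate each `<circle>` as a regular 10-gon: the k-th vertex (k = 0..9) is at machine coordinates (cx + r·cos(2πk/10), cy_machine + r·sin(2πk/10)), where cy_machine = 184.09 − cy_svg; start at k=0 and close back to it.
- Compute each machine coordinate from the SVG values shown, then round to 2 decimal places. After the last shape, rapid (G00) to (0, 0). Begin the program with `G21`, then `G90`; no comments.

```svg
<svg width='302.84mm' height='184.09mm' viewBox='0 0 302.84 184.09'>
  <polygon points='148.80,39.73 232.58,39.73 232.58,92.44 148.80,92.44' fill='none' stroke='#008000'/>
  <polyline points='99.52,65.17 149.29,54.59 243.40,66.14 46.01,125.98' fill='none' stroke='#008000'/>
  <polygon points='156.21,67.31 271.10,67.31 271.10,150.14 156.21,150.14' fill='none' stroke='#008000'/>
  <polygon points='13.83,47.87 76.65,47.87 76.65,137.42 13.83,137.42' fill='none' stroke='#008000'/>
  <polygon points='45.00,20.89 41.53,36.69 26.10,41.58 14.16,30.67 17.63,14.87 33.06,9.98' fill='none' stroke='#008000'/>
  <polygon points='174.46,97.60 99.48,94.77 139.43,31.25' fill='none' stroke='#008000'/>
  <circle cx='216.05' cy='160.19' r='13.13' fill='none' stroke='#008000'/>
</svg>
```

G21
G90
G00 X148.80 Y144.36
M3 S517
G01 X232.58 Y144.36 F1858
G01 X232.58 Y91.65
G01 X148.80 Y91.65
G01 X148.80 Y144.36
M5
G00 X99.52 Y118.92
M3 S517
G01 X149.29 Y129.50 F1858
G01 X243.40 Y117.95
G01 X46.01 Y58.11
M5
G00 X156.21 Y116.78
M3 S517
G01 X271.10 Y116.78 F1858
G01 X271.10 Y33.95
G01 X156.21 Y33.95
G01 X156.21 Y116.78
M5
G00 X13.83 Y136.22
M3 S517
G01 X76.65 Y136.22 F1858
G01 X76.65 Y46.67
G01 X13.83 Y46.67
G01 X13.83 Y136.22
M5
G00 X45.00 Y163.20
M3 S517
G01 X41.53 Y147.40 F1858
G01 X26.10 Y142.51
G01 X14.16 Y153.42
G01 X17.63 Y169.22
G01 X33.06 Y174.11
G01 X45.00 Y163.20
M5
G00 X174.46 Y86.49
M3 S517
G01 X99.48 Y89.32 F1858
G01 X139.43 Y152.84
G01 X174.46 Y86.49
M5
G00 X229.18 Y23.90
M3 S517
G01 X226.67 Y31.62 F1858
G01 X220.11 Y36.39
G01 X211.99 Y36.39
G01 X205.43 Y31.62
G01 X202.92 Y23.90
G01 X205.43 Y16.18
G01 X211.99 Y11.41
G01 X220.11 Y11.41
G01 X226.67 Y16.18
G01 X229.18 Y23.90
M5
G00 X0.00 Y0.00

1 u = 1 mm; y_m = 184.09 − y.

[1] `<polygon>` rectangle, #008000→score S517 F1858: (148.80,144.36) → (232.58,144.36) → (232.58,91.65) → (148.80,91.65) → (148.80,144.36) (closed)

[2] `<polyline>` open polyline, #008000→score S517 F1858: (99.52,118.92) → (149.29,129.50) → (243.40,117.95) → (46.01,58.11)

[3] `<polygon>` rectangle, #008000→score S517 F1858: (156.21,116.78) → (271.10,116.78) → (271.10,33.95) → (156.21,33.95) → (156.21,116.78) (closed)

[4] `<polygon>` rectangle, #008000→score S517 F1858: (13.83,136.22) → (76.65,136.22) → (76.65,46.67) → (13.83,46.67) → (13.83,136.22) (closed)

[5] `<polygon>` regular polygon, #008000→score S517 F1858: (45.00,163.20) → (41.53,147.40) → (26.10,142.51) → (14.16,153.42) → (17.63,169.22) → (33.06,174.11) → (45.00,163.20) (closed)

[6] `<polygon>` regular polygon, #008000→score S517 F1858: (174.46,86.49) → (99.48,89.32) → (139.43,152.84) → (174.46,86.49) (closed)

[7] `<circle>` circle, #008000→score S517 F1858: (229.18,23.90) → (226.67,31.62) → (220.11,36.39) → (211.99,36.39) → (205.43,31.62) → (202.92,23.90) → (205.43,16.18) → (211.99,11.41) → (220.11,11.41) → (226.67,16.18) → (229.18,23.90) (closed)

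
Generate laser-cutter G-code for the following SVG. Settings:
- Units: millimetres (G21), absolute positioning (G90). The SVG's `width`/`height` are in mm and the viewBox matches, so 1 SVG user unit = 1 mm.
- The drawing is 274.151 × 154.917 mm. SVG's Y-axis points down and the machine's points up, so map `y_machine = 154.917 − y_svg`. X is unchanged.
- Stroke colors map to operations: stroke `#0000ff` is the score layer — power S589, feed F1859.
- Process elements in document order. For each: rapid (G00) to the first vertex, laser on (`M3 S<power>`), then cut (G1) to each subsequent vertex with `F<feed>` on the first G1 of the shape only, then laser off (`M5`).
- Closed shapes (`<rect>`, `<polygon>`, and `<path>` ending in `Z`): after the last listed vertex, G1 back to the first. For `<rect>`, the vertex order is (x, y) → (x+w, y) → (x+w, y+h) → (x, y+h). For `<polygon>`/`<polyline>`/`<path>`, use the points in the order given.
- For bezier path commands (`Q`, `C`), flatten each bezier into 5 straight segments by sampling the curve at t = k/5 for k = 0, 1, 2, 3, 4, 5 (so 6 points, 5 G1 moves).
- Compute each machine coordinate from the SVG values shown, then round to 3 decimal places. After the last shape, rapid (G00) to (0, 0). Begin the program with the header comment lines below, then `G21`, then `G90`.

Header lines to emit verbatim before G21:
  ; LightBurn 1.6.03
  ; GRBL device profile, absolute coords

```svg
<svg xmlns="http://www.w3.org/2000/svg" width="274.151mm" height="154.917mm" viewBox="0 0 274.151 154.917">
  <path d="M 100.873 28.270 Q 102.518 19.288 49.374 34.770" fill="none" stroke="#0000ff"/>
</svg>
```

Since the viewBox matches the mm dimensions, user units are millimetres directly. The only transform is the Y-flip y_m = 154.917 − y_svg.

Shape 1 is a quadratic bezier drawn with `<path>`. Its stroke #0000ff means score at S589, F1859. After flipping Y the toolpath is (100.873,126.647) → (99.339,129.261) → (93.423,129.918) → (83.123,128.618) → (68.440,125.361) → (49.374,120.147).

; LightBurn 1.6.03
; GRBL device profile, absolute coords
G21
G90
G00 X100.873 Y126.647
M3 S589
G1 X99.339 Y129.261 F1859
G1 X93.423 Y129.918
G1 X83.123 Y128.618
G1 X68.440 Y125.361
G1 X49.374 Y120.147
M5
G00 X0.000 Y0.000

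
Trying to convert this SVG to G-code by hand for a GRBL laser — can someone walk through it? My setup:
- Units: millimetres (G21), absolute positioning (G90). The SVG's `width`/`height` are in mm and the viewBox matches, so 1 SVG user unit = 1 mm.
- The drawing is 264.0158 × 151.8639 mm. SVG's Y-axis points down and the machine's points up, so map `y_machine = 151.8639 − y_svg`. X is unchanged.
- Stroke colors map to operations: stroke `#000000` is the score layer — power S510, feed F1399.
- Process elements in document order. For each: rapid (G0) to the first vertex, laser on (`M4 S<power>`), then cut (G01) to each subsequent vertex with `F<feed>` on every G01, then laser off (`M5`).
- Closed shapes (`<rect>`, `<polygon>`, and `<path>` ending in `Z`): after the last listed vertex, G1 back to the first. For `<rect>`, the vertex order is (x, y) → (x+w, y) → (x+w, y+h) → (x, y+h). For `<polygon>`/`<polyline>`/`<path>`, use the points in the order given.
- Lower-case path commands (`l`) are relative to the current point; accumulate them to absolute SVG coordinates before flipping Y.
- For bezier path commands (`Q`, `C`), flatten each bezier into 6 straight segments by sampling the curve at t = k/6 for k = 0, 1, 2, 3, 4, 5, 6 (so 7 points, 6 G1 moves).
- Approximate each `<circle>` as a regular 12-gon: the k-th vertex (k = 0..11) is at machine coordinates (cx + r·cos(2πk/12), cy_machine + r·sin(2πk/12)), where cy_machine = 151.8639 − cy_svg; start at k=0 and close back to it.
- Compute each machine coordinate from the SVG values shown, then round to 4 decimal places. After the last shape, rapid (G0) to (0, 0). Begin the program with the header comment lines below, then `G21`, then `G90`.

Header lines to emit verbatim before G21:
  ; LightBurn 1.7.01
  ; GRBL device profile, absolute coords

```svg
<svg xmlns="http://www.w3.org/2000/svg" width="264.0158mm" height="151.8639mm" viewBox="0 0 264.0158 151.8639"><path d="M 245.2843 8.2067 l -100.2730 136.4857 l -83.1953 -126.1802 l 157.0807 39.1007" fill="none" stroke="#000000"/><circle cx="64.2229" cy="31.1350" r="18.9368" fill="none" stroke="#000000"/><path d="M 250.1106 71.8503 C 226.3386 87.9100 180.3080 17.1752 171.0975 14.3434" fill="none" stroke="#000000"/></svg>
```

viewBox `0 0 264.0158 151.8639` with mm width/height → 1 unit = 1 mm. Flip: y_m = 151.8639 − y_svg.

**Shape 1** — `<path>` open polyline, stroke `#000000` → score (S510, F1399). Machine vertices: (245.2843,143.6572) → (145.0113,7.1715) → (61.8160,133.3517) → (218.8967,94.2510). Open path.

**Shape 2** — `<circle>` circle, stroke `#000000` → score (S510, F1399). Machine vertices: (83.1597,120.7289) → (80.6226,130.1973) → (73.6913,137.1286) → (64.2229,139.6657) → (54.7545,137.1286) → (47.8232,130.1973) → (45.2861,120.7289) → (47.8232,111.2605) → (54.7545,104.3292) → (64.2229,101.7921) → (73.6913,104.3292) → (80.6226,111.2605) → (83.1597,120.7289). Closed: final G1 returns to the first vertex.

**Shape 3** — `<path>` cubic bezier, stroke `#000000` → score (S510, F1399). Control points (SVG): P0=(250.1106,71.8503), P1=(226.3386,87.9100), P2=(180.3080,17.1752), P3=(171.0975,14.3434); sampled at t=k/6. Machine vertices: (250.1106,80.0136) → (236.6432,78.5004) → (221.1072,87.1559) → (205.1435,101.6827) → (190.3933,117.7839) → (178.4976,131.1622) → (171.0975,137.5205). Open path.

; LightBurn 1.7.01
; GRBL device profile, absolute coords
G21
G90
G0 X245.2843 Y143.6572
M4 S510
G01 X145.0113 Y7.1715 F1399
G01 X61.8160 Y133.3517 F1399
G01 X218.8967 Y94.2510 F1399
M5
G0 X83.1597 Y120.7289
M4 S510
G01 X80.6226 Y130.1973 F1399
G01 X73.6913 Y137.1286 F1399
G01 X64.2229 Y139.6657 F1399
G01 X54.7545 Y137.1286 F1399
G01 X47.8232 Y130.1973 F1399
G01 X45.2861 Y120.7289 F1399
G01 X47.8232 Y111.2605 F1399
G01 X54.7545 Y104.3292 F1399
G01 X64.2229 Y101.7921 F1399
G01 X73.6913 Y104.3292 F1399
G01 X80.6226 Y111.2605 F1399
G01 X83.1597 Y120.7289 F1399
M5
G0 X250.1106 Y80.0136
M4 S510
G01 X236.6432 Y78.5004 F1399
G01 X221.1072 Y87.1559 F1399
G01 X205.1435 Y101.6827 F1399
G01 X190.3933 Y117.7839 F1399
G01 X178.4976 Y131.1622 F1399
G01 X171.0975 Y137.5205 F1399
M5
G0 X0.0000 Y0.0000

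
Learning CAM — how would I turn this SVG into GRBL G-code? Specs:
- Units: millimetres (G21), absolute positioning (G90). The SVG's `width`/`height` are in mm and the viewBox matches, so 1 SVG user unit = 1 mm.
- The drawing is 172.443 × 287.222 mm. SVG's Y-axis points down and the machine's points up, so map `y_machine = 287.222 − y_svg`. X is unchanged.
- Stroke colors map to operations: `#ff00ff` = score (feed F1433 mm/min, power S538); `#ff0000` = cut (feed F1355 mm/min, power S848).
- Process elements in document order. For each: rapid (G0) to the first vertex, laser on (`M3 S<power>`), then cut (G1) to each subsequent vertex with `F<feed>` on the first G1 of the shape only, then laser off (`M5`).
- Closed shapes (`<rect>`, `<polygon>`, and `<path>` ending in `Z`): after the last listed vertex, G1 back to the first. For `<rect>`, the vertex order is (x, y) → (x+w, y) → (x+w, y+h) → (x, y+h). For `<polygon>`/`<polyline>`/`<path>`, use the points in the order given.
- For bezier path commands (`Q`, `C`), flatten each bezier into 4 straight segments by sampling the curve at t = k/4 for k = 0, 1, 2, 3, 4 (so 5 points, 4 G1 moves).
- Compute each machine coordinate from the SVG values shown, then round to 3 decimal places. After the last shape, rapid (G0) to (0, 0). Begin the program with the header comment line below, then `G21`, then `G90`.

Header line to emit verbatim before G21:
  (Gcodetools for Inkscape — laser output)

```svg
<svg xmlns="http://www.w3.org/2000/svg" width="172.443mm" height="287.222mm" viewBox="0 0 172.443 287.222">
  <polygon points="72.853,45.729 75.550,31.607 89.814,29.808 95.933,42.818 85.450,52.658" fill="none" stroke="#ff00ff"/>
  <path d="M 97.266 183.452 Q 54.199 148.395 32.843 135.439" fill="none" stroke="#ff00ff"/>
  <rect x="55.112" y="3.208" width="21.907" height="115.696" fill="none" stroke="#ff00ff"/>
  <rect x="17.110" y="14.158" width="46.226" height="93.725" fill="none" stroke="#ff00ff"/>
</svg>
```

viewBox `0 0 172.443 287.222` with mm width/height → 1 unit = 1 mm. Flip: y_m = 287.222 − y_svg.

**Shape 1** — `<polygon>` regular polygon, stroke `#ff00ff` → score (S538, F1433). Machine vertices: (72.853,241.493) → (75.550,255.615) → (89.814,257.414) → (95.933,244.404) → (85.450,234.564) → (72.853,241.493). Closed: final G1 returns to the first vertex.

**Shape 2** — `<path>` quadratic bezier, stroke `#ff00ff` → score (S538, F1433). Control points (SVG): P0=(97.266,183.452), P1=(54.199,148.395), P2=(32.843,135.439); sampled at t=k/4. Machine vertices: (97.266,103.770) → (77.089,119.917) → (59.627,133.302) → (44.878,143.924) → (32.843,151.783). Open path.

**Shape 3** — `<rect>` rectangle, stroke `#ff00ff` → score (S538, F1433). Machine vertices: (55.112,284.014) → (77.019,284.014) → (77.019,168.318) → (55.112,168.318) → (55.112,284.014). Closed: final G1 returns to the first vertex.

**Shape 4** — `<rect>` rectangle, stroke `#ff00ff` → score (S538, F1433). Machine vertices: (17.110,273.064) → (63.336,273.064) → (63.336,179.339) → (17.110,179.339) → (17.110,273.064). Closed: final G1 returns to the first vertex.

(Gcodetools for Inkscape — laser output)
G21
G90
G0 X72.853 Y241.493
M3 S538
G1 X75.550 Y255.615 F1433
G1 X89.814 Y257.414
G1 X95.933 Y244.404
G1 X85.450 Y234.564
G1 X72.853 Y241.493
M5
G0 X97.266 Y103.770
M3 S538
G1 X77.089 Y119.917 F1433
G1 X59.627 Y133.302
G1 X44.878 Y143.924
G1 X32.843 Y151.783
M5
G0 X55.112 Y284.014
M3 S538
G1 X77.019 Y284.014 F1433
G1 X77.019 Y168.318
G1 X55.112 Y168.318
G1 X55.112 Y284.014
M5
G0 X17.110 Y273.064
M3 S538
G1 X63.336 Y273.064 F1433
G1 X63.336 Y179.339
G1 X17.110 Y179.339
G1 X17.110 Y273.064
M5
G0 X0.000 Y0.000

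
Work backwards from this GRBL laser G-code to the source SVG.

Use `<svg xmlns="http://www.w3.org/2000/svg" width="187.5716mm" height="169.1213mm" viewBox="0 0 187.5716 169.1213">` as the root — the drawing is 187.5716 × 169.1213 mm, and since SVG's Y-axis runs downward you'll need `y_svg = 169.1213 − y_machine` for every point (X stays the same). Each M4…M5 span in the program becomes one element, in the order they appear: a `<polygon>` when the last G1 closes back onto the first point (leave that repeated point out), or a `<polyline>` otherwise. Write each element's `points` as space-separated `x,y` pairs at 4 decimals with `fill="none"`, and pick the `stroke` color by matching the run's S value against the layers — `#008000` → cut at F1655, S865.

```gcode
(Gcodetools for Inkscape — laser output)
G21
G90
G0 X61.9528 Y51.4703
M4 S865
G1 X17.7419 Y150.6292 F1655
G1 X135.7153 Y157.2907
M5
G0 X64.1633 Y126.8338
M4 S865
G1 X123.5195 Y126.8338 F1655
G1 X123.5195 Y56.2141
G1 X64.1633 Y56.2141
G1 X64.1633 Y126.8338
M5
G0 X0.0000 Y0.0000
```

Each laser-on run becomes one SVG element. Flip Y back into SVG space with y_svg = 169.1213 − y_machine. Every run uses S865, so all elements get stroke `#008000` (cut).

Run 1: The run is open, so emit a `<polyline>` with points (Y-flipped): 61.9528,117.6510 17.7419,18.4921 135.7153,11.8306.

Run 2: The run returns to its start, so emit a `<polygon>` with points (Y-flipped): 64.1633,42.2875 123.5195,42.2875 123.5195,112.9072 64.1633,112.9072.

<svg xmlns="http://www.w3.org/2000/svg" width="187.5716mm" height="169.1213mm" viewBox="0 0 187.5716 169.1213">
  <polyline points="61.9528,117.6510 17.7419,18.4921 135.7153,11.8306" fill="none" stroke="#008000"/>
  <polygon points="64.1633,42.2875 123.5195,42.2875 123.5195,112.9072 64.1633,112.9072" fill="none" stroke="#008000"/>
</svg>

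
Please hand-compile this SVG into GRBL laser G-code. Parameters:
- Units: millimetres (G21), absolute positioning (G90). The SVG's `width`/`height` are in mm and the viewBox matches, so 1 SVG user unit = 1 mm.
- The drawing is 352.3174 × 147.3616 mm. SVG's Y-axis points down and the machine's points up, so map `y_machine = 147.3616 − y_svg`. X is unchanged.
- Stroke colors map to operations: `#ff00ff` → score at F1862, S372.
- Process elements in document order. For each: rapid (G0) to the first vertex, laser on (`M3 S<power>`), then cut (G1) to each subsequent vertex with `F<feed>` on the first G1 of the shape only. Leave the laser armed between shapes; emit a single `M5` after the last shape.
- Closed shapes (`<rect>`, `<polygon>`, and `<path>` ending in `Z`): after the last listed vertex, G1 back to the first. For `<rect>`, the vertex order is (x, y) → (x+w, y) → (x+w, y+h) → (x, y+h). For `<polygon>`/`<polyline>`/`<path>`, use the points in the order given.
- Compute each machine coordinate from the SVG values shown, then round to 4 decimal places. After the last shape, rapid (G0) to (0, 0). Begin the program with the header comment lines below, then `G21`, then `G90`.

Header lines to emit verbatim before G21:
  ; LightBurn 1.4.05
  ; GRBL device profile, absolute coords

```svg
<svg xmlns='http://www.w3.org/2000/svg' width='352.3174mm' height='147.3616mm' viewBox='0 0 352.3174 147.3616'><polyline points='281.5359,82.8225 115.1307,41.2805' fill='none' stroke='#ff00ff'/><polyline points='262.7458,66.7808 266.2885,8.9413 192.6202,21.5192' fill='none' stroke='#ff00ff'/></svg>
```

1 u = 1 mm; y_m = 147.3616 − y.

[1] `<polyline>` line segment, #ff00ff→score S372 F1862: (281.5359,64.5391) → (115.1307,106.0811)

[2] `<polyline>` open polyline, #ff00ff→score S372 F1862: (262.7458,80.5808) → (266.2885,138.4203) → (192.6202,125.8424)

; LightBurn 1.4.05
; GRBL device profile, absolute coords
G21
G90
G0 X281.5359 Y64.5391
M3 S372
G1 X115.1307 Y106.0811 F1862
G0 X262.7458 Y80.5808
M3 S372
G1 X266.2885 Y138.4203 F1862
G1 X192.6202 Y125.8424
M5
G0 X0.0000 Y0.0000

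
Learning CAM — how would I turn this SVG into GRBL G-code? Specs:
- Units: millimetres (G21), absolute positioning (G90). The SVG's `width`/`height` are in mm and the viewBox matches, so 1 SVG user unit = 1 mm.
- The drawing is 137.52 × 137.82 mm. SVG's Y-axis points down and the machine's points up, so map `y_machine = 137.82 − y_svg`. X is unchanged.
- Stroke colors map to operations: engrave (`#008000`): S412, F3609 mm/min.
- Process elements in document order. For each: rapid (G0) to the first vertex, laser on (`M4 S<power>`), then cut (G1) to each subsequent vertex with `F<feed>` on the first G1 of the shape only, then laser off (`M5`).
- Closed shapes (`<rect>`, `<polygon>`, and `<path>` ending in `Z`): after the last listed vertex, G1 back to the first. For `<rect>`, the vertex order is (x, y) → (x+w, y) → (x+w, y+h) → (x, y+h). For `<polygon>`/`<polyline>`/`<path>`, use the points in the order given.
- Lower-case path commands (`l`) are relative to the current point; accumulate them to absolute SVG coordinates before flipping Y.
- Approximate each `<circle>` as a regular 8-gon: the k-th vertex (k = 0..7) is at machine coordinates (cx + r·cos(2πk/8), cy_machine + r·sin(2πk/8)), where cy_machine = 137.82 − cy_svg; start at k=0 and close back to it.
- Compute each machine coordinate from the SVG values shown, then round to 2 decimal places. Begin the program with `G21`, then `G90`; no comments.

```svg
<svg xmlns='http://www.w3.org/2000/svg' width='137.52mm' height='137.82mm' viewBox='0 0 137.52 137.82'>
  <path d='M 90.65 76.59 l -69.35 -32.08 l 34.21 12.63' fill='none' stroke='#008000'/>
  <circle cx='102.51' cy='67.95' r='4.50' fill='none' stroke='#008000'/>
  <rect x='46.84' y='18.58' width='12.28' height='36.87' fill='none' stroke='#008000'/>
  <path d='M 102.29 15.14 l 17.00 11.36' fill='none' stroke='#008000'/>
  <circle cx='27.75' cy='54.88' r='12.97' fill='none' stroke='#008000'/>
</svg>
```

G21
G90
G0 X90.65 Y61.23
M4 S412
G1 X21.30 Y93.31 F3609
G1 X55.51 Y80.68
M5
G0 X107.01 Y69.87
M4 S412
G1 X105.69 Y73.05 F3609
G1 X102.51 Y74.37
G1 X99.33 Y73.05
G1 X98.01 Y69.87
G1 X99.33 Y66.69
G1 X102.51 Y65.37
G1 X105.69 Y66.69
G1 X107.01 Y69.87
M5
G0 X46.84 Y119.24
M4 S412
G1 X59.12 Y119.24 F3609
G1 X59.12 Y82.37
G1 X46.84 Y82.37
G1 X46.84 Y119.24
M5
G0 X102.29 Y122.68
M4 S412
G1 X119.29 Y111.32 F3609
M5
G0 X40.72 Y82.94
M4 S412
G1 X36.92 Y92.11 F3609
G1 X27.75 Y95.91
G1 X18.58 Y92.11
G1 X14.78 Y82.94
G1 X18.58 Y73.77
G1 X27.75 Y69.97
G1 X36.92 Y73.77
G1 X40.72 Y82.94
M5

1 u = 1 mm; y_m = 137.82 − y.

[1] `<path>` open polyline, #008000→engrave S412 F3609: (90.65,61.23) → (21.30,93.31) → (55.51,80.68)

[2] `<circle>` circle, #008000→engrave S412 F3609: (107.01,69.87) → (105.69,73.05) → (102.51,74.37) → (99.33,73.05) → (98.01,69.87) → (99.33,66.69) → (102.51,65.37) → (105.69,66.69) → (107.01,69.87) (closed)

[3] `<rect>` rectangle, #008000→engrave S412 F3609: (46.84,119.24) → (59.12,119.24) → (59.12,82.37) → (46.84,82.37) → (46.84,119.24) (closed)

[4] `<path>` line segment, #008000→engrave S412 F3609: (102.29,122.68) → (119.29,111.32)

[5] `<circle>` circle, #008000→engrave S412 F3609: (40.72,82.94) → (36.92,92.11) → (27.75,95.91) → (18.58,92.11) → (14.78,82.94) → (18.58,73.77) → (27.75,69.97) → (36.92,73.77) → (40.72,82.94) (closed)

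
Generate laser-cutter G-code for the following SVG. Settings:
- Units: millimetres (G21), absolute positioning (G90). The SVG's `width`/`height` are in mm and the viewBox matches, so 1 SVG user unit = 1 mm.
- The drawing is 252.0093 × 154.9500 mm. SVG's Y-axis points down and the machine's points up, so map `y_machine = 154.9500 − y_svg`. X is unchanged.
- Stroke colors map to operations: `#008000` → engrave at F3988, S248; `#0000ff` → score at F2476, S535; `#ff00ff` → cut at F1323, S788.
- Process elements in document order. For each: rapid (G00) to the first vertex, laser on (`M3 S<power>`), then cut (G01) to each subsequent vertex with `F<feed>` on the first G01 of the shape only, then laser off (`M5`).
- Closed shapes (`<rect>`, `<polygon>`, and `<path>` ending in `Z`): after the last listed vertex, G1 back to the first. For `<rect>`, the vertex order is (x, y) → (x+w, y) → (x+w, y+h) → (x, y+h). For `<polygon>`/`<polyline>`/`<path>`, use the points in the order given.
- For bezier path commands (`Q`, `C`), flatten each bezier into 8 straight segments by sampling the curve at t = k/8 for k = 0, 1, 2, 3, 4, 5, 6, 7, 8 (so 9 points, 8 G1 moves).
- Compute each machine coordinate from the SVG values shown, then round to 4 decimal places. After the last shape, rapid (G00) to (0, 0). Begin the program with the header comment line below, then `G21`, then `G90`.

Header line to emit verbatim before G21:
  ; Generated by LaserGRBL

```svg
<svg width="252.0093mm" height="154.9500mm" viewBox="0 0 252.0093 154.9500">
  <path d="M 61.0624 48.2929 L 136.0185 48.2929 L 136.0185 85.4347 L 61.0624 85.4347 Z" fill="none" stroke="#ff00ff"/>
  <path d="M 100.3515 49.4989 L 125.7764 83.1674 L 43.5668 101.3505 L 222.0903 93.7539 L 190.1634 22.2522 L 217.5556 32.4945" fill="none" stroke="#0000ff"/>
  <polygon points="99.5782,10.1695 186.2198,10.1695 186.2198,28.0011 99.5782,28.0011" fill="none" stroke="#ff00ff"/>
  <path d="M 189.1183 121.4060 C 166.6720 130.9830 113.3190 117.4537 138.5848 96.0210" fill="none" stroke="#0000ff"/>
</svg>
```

viewBox `0 0 252.0093 154.9500` with mm width/height → 1 unit = 1 mm. Flip: y_m = 154.9500 − y_svg.

**Shape 1** — `<path>` rectangle, stroke `#ff00ff` → cut (S788, F1323). Machine vertices: (61.0624,106.6571) → (136.0185,106.6571) → (136.0185,69.5153) → (61.0624,69.5153) → (61.0624,106.6571). Closed: final G1 returns to the first vertex.

**Shape 2** — `<path>` open polyline, stroke `#0000ff` → score (S535, F2476). Machine vertices: (100.3515,105.4511) → (125.7764,71.7826) → (43.5668,53.5995) → (222.0903,61.1961) → (190.1634,132.6978) → (217.5556,122.4555). Open path.

**Shape 3** — `<polygon>` rectangle, stroke `#ff00ff` → cut (S788, F1323). Machine vertices: (99.5782,144.7805) → (186.2198,144.7805) → (186.2198,126.9489) → (99.5782,126.9489) → (99.5782,144.7805). Closed: final G1 returns to the first vertex.

**Shape 4** — `<path>` cubic bezier, stroke `#0000ff` → score (S535, F2476). Control points (SVG): P0=(189.1183,121.4060), P1=(166.6720,130.9830), P2=(113.3190,117.4537), P3=(138.5848,96.0210); sampled at t=k/8. Machine vertices: (189.1183,33.5440) → (179.4661,31.0060) → (168.1999,30.4561) → (156.6032,31.7161) → (145.9595,34.6079) → (137.5523,38.9532) → (132.6651,44.5739) → (132.5815,51.2919) → (138.5848,58.9290). Open path.

; Generated by LaserGRBL
G21
G90
G00 X61.0624 Y106.6571
M3 S788
G01 X136.0185 Y106.6571 F1323
G01 X136.0185 Y69.5153
G01 X61.0624 Y69.5153
G01 X61.0624 Y106.6571
M5
G00 X100.3515 Y105.4511
M3 S535
G01 X125.7764 Y71.7826 F2476
G01 X43.5668 Y53.5995
G01 X222.0903 Y61.1961
G01 X190.1634 Y132.6978
G01 X217.5556 Y122.4555
M5
G00 X99.5782 Y144.7805
M3 S788
G01 X186.2198 Y144.7805 F1323
G01 X186.2198 Y126.9489
G01 X99.5782 Y126.9489
G01 X99.5782 Y144.7805
M5
G00 X189.1183 Y33.5440
M3 S535
G01 X179.4661 Y31.0060 F2476
G01 X168.1999 Y30.4561
G01 X156.6032 Y31.7161
G01 X145.9595 Y34.6079
G01 X137.5523 Y38.9532
G01 X132.6651 Y44.5739
G01 X132.5815 Y51.2919
G01 X138.5848 Y58.9290
M5
G00 X0.0000 Y0.0000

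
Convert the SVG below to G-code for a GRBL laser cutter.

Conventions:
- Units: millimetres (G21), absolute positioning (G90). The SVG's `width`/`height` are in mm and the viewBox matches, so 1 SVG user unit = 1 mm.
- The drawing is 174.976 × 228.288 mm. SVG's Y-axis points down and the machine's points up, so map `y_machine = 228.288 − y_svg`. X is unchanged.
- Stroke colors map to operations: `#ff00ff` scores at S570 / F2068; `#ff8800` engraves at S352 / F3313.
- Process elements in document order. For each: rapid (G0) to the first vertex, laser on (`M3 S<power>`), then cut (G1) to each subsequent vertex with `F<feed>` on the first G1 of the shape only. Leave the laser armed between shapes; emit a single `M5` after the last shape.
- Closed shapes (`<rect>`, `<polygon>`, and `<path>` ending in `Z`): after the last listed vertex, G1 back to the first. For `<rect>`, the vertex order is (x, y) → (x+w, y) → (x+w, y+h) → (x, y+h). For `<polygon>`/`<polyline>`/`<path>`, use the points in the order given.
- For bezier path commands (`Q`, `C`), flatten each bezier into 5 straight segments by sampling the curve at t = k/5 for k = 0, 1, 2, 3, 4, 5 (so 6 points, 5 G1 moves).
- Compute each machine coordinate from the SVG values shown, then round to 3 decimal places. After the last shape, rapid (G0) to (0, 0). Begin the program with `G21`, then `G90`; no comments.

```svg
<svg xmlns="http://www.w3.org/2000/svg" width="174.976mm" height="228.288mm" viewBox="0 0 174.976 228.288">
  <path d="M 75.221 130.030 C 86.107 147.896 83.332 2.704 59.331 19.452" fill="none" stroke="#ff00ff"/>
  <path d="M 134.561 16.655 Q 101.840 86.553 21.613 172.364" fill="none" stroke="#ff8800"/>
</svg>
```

1 u = 1 mm; y_m = 228.288 − y.

[1] `<path>` cubic bezier, #ff00ff→score S570 F2068: (75.221,98.258) → (80.053,104.505) → (81.243,134.287) → (78.428,172.002) → (71.245,202.052) → (59.331,208.836)

[2] `<path>` quadratic bezier, #ff8800→engrave S352 F3313: (134.561,211.633) → (119.572,183.037) → (100.783,153.169) → (78.194,122.027) → (51.804,89.612) → (21.613,55.924)

G21
G90
G0 X75.221 Y98.258
M3 S570
G1 X80.053 Y104.505 F2068
G1 X81.243 Y134.287
G1 X78.428 Y172.002
G1 X71.245 Y202.052
G1 X59.331 Y208.836
G0 X134.561 Y211.633
M3 S352
G1 X119.572 Y183.037 F3313
G1 X100.783 Y153.169
G1 X78.194 Y122.027
G1 X51.804 Y89.612
G1 X21.613 Y55.924
M5
G0 X0.000 Y0.000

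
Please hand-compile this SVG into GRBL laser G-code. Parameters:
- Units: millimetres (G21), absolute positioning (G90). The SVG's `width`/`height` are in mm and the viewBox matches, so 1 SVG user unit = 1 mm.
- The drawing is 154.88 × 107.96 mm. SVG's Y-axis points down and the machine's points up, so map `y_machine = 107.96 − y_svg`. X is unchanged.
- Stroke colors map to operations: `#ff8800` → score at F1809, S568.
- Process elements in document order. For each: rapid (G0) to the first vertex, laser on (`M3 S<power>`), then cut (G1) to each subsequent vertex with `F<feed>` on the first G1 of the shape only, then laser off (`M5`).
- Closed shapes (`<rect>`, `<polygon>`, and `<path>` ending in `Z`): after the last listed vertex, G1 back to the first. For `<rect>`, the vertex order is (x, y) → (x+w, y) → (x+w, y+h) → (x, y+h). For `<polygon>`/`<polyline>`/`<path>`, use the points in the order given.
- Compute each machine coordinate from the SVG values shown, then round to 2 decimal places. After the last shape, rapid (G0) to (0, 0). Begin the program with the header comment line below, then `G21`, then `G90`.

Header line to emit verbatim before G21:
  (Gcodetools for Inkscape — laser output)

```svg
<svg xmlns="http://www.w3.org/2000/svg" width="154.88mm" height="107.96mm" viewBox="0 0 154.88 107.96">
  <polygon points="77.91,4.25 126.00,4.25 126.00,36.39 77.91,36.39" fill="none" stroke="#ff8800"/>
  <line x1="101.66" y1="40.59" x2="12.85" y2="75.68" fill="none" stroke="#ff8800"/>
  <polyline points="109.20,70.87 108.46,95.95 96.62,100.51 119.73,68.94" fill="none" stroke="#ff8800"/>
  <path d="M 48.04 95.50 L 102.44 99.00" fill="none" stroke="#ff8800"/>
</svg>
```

viewBox `0 0 154.88 107.96` with mm width/height → 1 unit = 1 mm. Flip: y_m = 107.96 − y_svg.

**Shape 1** — `<polygon>` rectangle, stroke `#ff8800` → score (S568, F1809). Machine vertices: (77.91,103.71) → (126.00,103.71) → (126.00,71.57) → (77.91,71.57) → (77.91,103.71). Closed: final G1 returns to the first vertex.

**Shape 2** — `<line>` line segment, stroke `#ff8800` → score (S568, F1809). Machine vertices: (101.66,67.37) → (12.85,32.28). Open path.

**Shape 3** — `<polyline>` open polyline, stroke `#ff8800` → score (S568, F1809). Machine vertices: (109.20,37.09) → (108.46,12.01) → (96.62,7.45) → (119.73,39.02). Open path.

**Shape 4** — `<path>` line segment, stroke `#ff8800` → score (S568, F1809). Machine vertices: (48.04,12.46) → (102.44,8.96). Open path.

(Gcodetools for Inkscape — laser output)
G21
G90
G0 X77.91 Y103.71
M3 S568
G1 X126.00 Y103.71 F1809
G1 X126.00 Y71.57
G1 X77.91 Y71.57
G1 X77.91 Y103.71
M5
G0 X101.66 Y67.37
M3 S568
G1 X12.85 Y32.28 F1809
M5
G0 X109.20 Y37.09
M3 S568
G1 X108.46 Y12.01 F1809
G1 X96.62 Y7.45
G1 X119.73 Y39.02
M5
G0 X48.04 Y12.46
M3 S568
G1 X102.44 Y8.96 F1809
M5
G0 X0.00 Y0.00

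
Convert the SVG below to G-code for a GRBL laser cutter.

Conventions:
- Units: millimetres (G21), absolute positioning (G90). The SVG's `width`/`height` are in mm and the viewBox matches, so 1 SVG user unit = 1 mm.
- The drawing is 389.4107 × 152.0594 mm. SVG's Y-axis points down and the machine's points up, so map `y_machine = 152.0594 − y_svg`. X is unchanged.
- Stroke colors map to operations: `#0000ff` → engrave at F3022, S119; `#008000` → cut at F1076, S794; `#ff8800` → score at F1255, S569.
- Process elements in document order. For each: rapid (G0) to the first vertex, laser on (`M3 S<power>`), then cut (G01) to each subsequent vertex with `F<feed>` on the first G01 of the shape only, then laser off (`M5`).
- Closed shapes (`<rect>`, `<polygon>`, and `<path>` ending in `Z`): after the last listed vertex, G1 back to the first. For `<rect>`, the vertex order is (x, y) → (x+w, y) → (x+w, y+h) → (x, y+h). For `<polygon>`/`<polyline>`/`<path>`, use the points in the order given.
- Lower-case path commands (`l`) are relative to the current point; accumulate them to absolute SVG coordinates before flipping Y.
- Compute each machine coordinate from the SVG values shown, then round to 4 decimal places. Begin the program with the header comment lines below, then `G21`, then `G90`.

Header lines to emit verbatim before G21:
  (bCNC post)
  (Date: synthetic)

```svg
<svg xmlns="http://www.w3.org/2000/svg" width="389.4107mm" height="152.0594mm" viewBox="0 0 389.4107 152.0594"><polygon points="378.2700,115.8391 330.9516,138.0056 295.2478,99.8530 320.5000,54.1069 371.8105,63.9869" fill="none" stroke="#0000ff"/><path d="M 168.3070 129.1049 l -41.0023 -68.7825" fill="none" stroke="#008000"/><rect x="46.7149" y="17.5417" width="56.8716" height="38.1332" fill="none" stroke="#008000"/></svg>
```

(bCNC post)
(Date: synthetic)
G21
G90
G0 X378.2700 Y36.2203
M3 S119
G01 X330.9516 Y14.0538 F3022
G01 X295.2478 Y52.2064
G01 X320.5000 Y97.9525
G01 X371.8105 Y88.0725
G01 X378.2700 Y36.2203
M5
G0 X168.3070 Y22.9545
M3 S794
G01 X127.3047 Y91.7370 F1076
M5
G0 X46.7149 Y134.5177
M3 S794
G01 X103.5865 Y134.5177 F1076
G01 X103.5865 Y96.3845
G01 X46.7149 Y96.3845
G01 X46.7149 Y134.5177
M5

1 u = 1 mm; y_m = 152.0594 − y.

[1] `<polygon>` regular polygon, #0000ff→engrave S119 F3022: (378.2700,36.2203) → (330.9516,14.0538) → (295.2478,52.2064) → (320.5000,97.9525) → (371.8105,88.0725) → (378.2700,36.2203) (closed)

[2] `<path>` line segment, #008000→cut S794 F1076: (168.3070,22.9545) → (127.3047,91.7370)

[3] `<rect>` rectangle, #008000→cut S794 F1076: (46.7149,134.5177) → (103.5865,134.5177) → (103.5865,96.3845) → (46.7149,96.3845) → (46.7149,134.5177) (closed)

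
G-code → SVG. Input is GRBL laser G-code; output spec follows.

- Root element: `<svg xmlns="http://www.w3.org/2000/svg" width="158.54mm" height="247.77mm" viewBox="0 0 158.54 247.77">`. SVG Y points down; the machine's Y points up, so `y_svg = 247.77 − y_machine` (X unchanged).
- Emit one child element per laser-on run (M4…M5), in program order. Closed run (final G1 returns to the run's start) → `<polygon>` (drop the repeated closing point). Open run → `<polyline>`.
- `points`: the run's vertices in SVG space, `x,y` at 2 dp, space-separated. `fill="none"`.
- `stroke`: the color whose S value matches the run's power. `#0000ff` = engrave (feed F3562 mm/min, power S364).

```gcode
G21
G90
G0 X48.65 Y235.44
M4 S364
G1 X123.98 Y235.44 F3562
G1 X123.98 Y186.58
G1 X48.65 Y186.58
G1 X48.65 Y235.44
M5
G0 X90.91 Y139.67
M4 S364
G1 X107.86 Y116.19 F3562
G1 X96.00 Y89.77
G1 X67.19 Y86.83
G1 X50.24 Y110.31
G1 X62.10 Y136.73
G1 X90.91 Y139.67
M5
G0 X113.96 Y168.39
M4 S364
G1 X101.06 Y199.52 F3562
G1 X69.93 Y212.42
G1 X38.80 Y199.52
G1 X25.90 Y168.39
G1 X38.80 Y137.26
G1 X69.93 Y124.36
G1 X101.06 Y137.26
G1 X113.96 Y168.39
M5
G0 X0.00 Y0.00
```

y_svg = 247.77 − y_m. Every run uses S364, so all elements get stroke `#0000ff` (engrave).

[1] closed run; points: 48.65,12.33 123.98,12.33 123.98,61.19 48.65,61.19

[2] closed run; points: 90.91,108.10 107.86,131.58 96.00,158.00 67.19,160.94 50.24,137.46 62.10,111.04

[3] closed run; points: 113.96,79.38 101.06,48.25 69.93,35.35 38.80,48.25 25.90,79.38 38.80,110.51 69.93,123.41 101.06,110.51

<svg xmlns="http://www.w3.org/2000/svg" width="158.54mm" height="247.77mm" viewBox="0 0 158.54 247.77">
  <polygon points="48.65,12.33 123.98,12.33 123.98,61.19 48.65,61.19" fill="none" stroke="#0000ff"/>
  <polygon points="90.91,108.10 107.86,131.58 96.00,158.00 67.19,160.94 50.24,137.46 62.10,111.04" fill="none" stroke="#0000ff"/>
  <polygon points="113.96,79.38 101.06,48.25 69.93,35.35 38.80,48.25 25.90,79.38 38.80,110.51 69.93,123.41 101.06,110.51" fill="none" stroke="#0000ff"/>
</svg>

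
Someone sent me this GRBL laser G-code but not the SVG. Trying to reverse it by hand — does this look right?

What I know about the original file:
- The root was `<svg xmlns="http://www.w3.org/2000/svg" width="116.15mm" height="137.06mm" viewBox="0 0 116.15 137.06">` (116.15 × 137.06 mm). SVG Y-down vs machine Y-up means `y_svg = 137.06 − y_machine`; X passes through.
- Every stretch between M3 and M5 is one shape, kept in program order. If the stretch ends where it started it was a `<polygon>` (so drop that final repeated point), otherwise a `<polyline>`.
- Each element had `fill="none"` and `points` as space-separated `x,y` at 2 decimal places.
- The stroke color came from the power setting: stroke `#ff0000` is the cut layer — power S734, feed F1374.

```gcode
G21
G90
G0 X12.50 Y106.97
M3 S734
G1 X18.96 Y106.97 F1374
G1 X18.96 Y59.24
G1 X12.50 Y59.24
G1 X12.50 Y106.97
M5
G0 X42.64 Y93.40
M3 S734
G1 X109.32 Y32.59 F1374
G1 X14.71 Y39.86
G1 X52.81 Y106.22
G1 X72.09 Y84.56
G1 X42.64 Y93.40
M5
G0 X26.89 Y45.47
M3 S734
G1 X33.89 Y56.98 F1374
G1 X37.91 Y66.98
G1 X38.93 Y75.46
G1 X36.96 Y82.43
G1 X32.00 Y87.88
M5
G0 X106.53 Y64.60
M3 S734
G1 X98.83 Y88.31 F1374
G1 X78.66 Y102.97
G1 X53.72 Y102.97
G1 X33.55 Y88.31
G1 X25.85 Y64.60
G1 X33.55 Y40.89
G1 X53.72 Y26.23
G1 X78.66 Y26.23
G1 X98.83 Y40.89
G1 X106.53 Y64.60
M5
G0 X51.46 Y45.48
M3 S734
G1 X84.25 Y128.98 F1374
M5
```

<svg xmlns="http://www.w3.org/2000/svg" width="116.15mm" height="137.06mm" viewBox="0 0 116.15 137.06">
  <polygon points="12.50,30.09 18.96,30.09 18.96,77.82 12.50,77.82" fill="none" stroke="#ff0000"/>
  <polygon points="42.64,43.66 109.32,104.47 14.71,97.20 52.81,30.84 72.09,52.50" fill="none" stroke="#ff0000"/>
  <polyline points="26.89,91.59 33.89,80.08 37.91,70.08 38.93,61.60 36.96,54.63 32.00,49.18" fill="none" stroke="#ff0000"/>
  <polygon points="106.53,72.46 98.83,48.75 78.66,34.09 53.72,34.09 33.55,48.75 25.85,72.46 33.55,96.17 53.72,110.83 78.66,110.83 98.83,96.17" fill="none" stroke="#ff0000"/>
  <polyline points="51.46,91.58 84.25,8.08" fill="none" stroke="#ff0000"/>
</svg>

Each laser-on run becomes one SVG element. Flip Y back into SVG space with y_svg = 137.06 − y_machine. Every run uses S734, so all elements get stroke `#ff0000` (cut).

Run 1: The run returns to its start, so emit a `<polygon>` with points (Y-flipped): 12.50,30.09 18.96,30.09 18.96,77.82 12.50,77.82.

Run 2: The run returns to its start, so emit a `<polygon>` with points (Y-flipped): 42.64,43.66 109.32,104.47 14.71,97.20 52.81,30.84 72.09,52.50.

Run 3: The run is open, so emit a `<polyline>` with points (Y-flipped): 26.89,91.59 33.89,80.08 37.91,70.08 38.93,61.60 36.96,54.63 32.00,49.18.

Run 4: The run returns to its start, so emit a `<polygon>` with points (Y-flipped): 106.53,72.46 98.83,48.75 78.66,34.09 53.72,34.09 33.55,48.75 25.85,72.46 33.55,96.17 53.72,110.83 78.66,110.83 98.83,96.17.

Run 5: The run is open, so emit a `<polyline>` with points (Y-flipped): 51.46,91.58 84.25,8.08.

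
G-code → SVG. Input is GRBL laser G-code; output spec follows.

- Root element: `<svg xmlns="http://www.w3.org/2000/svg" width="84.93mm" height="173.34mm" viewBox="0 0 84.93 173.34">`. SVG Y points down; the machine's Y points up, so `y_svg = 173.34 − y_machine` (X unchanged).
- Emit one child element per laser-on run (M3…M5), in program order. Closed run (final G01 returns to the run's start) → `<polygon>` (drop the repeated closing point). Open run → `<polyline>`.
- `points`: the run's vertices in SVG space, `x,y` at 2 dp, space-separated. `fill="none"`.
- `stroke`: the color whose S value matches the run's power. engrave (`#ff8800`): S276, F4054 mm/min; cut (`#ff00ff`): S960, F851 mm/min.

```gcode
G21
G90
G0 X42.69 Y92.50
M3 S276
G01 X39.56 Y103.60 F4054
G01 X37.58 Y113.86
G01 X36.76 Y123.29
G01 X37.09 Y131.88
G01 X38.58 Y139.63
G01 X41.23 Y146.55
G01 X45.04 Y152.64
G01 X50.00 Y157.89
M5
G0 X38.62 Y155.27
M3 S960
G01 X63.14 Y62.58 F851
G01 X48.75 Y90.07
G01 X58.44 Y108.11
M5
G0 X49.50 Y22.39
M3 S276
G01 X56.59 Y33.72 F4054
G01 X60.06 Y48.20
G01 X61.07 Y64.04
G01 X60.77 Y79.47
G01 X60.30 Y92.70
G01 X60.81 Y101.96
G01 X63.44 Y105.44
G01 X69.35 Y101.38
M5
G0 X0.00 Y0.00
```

Machine Y-up, SVG Y-down with viewBox height 173.34, so y_svg = 173.34 − y_machine; X carries over.

Run 1: S276 ⇒ engrave layer `#ff8800`. The run is open, so emit a `<polyline>` with points (Y-flipped): 42.69,80.84 39.56,69.74 37.58,59.48 36.76,50.05 37.09,41.46 38.58,33.71 41.23,26.79 45.04,20.70 50.00,15.45.

Run 2: the run's S960 means `#ff00ff` (cut). The run is open, so emit a `<polyline>` with points (Y-flipped): 38.62,18.07 63.14,110.76 48.75,83.27 58.44,65.23.

Run 3: the run's S276 means `#ff8800` (engrave). The run is open, so emit a `<polyline>` with points (Y-flipped): 49.50,150.95 56.59,139.62 60.06,125.14 61.07,109.30 60.77,93.87 60.30,80.64 60.81,71.38 63.44,67.90 69.35,71.96.

<svg xmlns="http://www.w3.org/2000/svg" width="84.93mm" height="173.34mm" viewBox="0 0 84.93 173.34">
  <polyline points="42.69,80.84 39.56,69.74 37.58,59.48 36.76,50.05 37.09,41.46 38.58,33.71 41.23,26.79 45.04,20.70 50.00,15.45" fill="none" stroke="#ff8800"/>
  <polyline points="38.62,18.07 63.14,110.76 48.75,83.27 58.44,65.23" fill="none" stroke="#ff00ff"/>
  <polyline points="49.50,150.95 56.59,139.62 60.06,125.14 61.07,109.30 60.77,93.87 60.30,80.64 60.81,71.38 63.44,67.90 69.35,71.96" fill="none" stroke="#ff8800"/>
</svg>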